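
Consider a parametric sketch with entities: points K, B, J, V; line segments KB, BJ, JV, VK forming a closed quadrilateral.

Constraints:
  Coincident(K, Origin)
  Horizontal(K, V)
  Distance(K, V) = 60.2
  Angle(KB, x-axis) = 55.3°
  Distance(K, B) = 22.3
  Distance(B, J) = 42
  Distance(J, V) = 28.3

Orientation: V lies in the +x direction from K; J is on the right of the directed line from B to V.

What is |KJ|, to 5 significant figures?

40.194

K is at the origin; K and V share the same y with |KV| = 60.2 and V in +x, so V = (60.2, 0). KB runs at 55.3° with |KB| = 22.3, so B = (12.695, 18.334). J is determined by |BJ| = 42.0 and |JV| = 28.3 together: it lies at the intersection of circle(B, 42.0) and circle(V, 28.3). With |BV| = 50.920, the foot of the radical line on BV is 34.917 from B and the perpendicular offset is √(42.0² − 34.917²) = 23.341. Taking the right-of-BV solution: J = (36.866, -16.014).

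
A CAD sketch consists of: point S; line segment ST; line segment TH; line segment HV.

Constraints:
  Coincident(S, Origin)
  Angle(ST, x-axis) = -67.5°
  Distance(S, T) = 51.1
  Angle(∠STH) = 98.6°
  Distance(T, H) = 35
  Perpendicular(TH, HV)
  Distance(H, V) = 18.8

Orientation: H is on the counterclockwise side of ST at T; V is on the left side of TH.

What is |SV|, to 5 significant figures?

53.149

S is at the origin; ST runs at -67.5° with length 51.1, so T = 51.1·(cos -67.5°, sin -67.5°) = (19.555, -47.210). ∠STH = 98.6°, so TH runs at -67.5° + (180° − 98.6°) = 13.900° from the x-axis; with |TH| = 35.0, H = T + 35.0·(cos 13.900°, sin 13.900°) = (53.530, -38.802). TH is perpendicular to HV; with |HV| = 18.8 on the left of TH, V = H + 18.8·(-0.24023, 0.97072) = (49.014, -20.553). Then |SV| = |V − S| = 53.149.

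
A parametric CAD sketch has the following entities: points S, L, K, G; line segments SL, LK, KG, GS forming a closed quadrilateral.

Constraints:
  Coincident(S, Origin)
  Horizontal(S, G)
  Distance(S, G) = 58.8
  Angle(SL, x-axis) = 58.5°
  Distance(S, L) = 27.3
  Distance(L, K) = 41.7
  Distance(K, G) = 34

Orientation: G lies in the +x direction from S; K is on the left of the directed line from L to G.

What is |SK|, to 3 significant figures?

64.2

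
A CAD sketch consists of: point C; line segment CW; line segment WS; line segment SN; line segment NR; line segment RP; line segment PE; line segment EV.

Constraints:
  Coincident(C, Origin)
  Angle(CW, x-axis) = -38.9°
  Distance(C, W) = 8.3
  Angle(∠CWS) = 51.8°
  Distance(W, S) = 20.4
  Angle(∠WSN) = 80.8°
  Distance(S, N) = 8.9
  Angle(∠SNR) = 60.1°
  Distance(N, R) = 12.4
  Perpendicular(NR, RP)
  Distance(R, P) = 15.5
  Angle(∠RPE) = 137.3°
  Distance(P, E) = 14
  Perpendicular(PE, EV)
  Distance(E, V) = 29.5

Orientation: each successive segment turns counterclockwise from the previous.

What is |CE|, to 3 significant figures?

34.0

NR is perpendicular to RP, so RP runs at 38.4°; with |RP| = 15.5, P = (17.8, 13.8). ∠RPE = 137.3° gives PE at 81.1° from the x-axis; with |PE| = 14.0, E = (19.9, 27.6). Then |CE| = |E − C| = 34.0.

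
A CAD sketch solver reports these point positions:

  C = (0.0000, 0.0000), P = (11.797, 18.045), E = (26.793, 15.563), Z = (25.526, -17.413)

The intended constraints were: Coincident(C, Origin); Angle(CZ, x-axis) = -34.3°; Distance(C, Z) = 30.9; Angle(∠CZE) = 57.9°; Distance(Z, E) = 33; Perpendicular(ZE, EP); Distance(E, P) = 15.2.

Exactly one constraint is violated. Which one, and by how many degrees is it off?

Perpendicular(ZE, EP) — off by 7.20°.

C = (0.00, 0.00) ✓; CZ at -34.30° ✓; |CZ| = 30.90 ✓; ∠CZE = 57.90° ✓; |ZE| = 33.00 ✓; ∠(ZE, EP) = 82.80° ✗; |EP| = 15.20 ✓.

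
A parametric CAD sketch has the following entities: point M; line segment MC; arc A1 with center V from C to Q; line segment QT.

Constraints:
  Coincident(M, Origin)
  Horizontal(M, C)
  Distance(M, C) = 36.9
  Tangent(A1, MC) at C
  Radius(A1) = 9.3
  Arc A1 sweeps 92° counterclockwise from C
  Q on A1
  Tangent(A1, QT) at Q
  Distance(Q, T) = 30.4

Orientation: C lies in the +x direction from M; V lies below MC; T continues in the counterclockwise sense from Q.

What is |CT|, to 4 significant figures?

40.84

M is at the origin; MC is horizontal with |MC| = 36.9 and C on the +x side, so C = (36.90, 0.000). The tangent condition forces VC to be normal to MC, so V = C + (0, -9.3) = (36.90, -9.300). On A1, C sits at bearing 90° from V; a 92° counterclockwise sweep puts Q at bearing 182°, so Q = V + 9.3·(cos 182°, sin 182°) = (27.61, -9.625). Tangency of A1 to QT means the radius VQ is perpendicular to QT, so QT runs along (−sin 182°, cos 182°); with |QT| = 30.4, T = (28.67, -40.01). Then |CT| = |T − C| = 40.84.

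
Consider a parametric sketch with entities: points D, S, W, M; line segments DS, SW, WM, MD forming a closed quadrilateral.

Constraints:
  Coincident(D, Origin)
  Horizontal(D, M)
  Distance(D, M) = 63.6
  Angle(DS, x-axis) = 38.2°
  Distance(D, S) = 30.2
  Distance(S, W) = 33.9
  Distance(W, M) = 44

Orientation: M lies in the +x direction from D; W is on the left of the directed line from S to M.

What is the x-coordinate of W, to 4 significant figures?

48.84

D is at the origin; D and M share the same y with |DM| = 63.6 and M in +x, so M = (63.6, 0). DS runs at 38.2° with |DS| = 30.2, so S = (23.73, 18.68). W is determined by |SW| = 33.9 and |WM| = 44.0 together: it lies at the intersection of circle(S, 33.9) and circle(M, 44.0). With |SM| = 44.02, the foot of the radical line on SM is 13.08 from S and the perpendicular offset is √(33.9² − 13.08²) = 31.28. Taking the left-of-SM solution: W = (48.84, 41.45).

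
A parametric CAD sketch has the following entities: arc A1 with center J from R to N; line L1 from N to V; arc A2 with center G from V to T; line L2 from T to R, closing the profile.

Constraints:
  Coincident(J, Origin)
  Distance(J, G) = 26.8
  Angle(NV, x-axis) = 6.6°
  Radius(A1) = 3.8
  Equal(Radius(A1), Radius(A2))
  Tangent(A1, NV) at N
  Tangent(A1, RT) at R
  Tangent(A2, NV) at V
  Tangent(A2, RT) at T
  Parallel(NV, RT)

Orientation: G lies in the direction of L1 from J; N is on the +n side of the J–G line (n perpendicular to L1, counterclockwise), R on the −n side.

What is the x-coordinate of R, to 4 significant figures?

0.4368

J is at the origin and G lies 26.8 along u from J, so G = 26.8·u = (26.62, 3.080). Tangency of A1 to both parallel lines with radius 3.8 puts N and R at J ± 3.8·n: N = (-0.4368, 3.775), R = (0.4368, -3.775). So R.x = 0.4368.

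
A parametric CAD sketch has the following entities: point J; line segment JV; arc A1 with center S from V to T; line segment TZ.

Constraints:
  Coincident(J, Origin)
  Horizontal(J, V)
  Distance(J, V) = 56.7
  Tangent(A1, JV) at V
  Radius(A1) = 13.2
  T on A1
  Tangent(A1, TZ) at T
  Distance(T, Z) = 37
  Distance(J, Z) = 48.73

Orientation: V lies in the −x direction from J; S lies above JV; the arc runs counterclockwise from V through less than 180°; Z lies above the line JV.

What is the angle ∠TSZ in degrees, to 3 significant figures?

70.4°

Checks: ∠(SV, VJ) = 90.00° ✓; |ST| = 13.20 ✓; ∠(ST, TZ) = 90.00° ✓; |TZ| = 37.00 ✓; |JZ| = 48.73 ✓.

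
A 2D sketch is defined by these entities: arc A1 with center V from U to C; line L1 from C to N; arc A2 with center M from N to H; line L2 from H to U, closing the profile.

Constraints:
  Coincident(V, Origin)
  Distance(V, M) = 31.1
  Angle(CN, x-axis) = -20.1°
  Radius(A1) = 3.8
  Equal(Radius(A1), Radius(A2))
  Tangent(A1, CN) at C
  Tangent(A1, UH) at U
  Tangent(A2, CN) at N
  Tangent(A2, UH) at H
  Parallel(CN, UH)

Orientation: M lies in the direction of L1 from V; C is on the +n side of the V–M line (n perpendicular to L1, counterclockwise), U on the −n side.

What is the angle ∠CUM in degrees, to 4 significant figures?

83.03°

The slot axis is L1's direction at -20.1°, so u = (cos -20.1°, sin -20.1°) = (0.9391, -0.3437) and n = (−sin -20.1°, cos -20.1°) = (0.3437, 0.9391). V is at the origin and M lies 31.1 along u from V, so M = 31.1·u = (29.21, -10.69). Tangency of A1 to both parallel lines with radius 3.8 puts C and U at V ± 3.8·n: C = (1.306, 3.569), U = (-1.306, -3.569). Then cos ∠CUM = UC·UM / (|UC||UM|), giving 83.03°.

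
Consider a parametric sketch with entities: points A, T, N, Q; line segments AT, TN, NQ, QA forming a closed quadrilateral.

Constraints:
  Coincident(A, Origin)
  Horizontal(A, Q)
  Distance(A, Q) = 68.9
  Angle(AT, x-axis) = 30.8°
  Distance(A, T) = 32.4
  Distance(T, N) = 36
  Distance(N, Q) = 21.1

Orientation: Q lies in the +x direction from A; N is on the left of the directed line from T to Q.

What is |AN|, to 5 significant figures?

66.825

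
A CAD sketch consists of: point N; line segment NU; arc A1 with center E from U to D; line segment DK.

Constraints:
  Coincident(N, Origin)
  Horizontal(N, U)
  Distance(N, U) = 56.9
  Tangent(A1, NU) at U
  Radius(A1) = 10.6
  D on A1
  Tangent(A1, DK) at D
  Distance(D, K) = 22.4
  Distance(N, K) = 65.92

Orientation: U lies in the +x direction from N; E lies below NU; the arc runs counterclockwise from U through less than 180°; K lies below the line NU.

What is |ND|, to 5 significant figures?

49.324

Checks: |NU| = 56.90 ✓; |ED| = 10.60 ✓; ∠(ED, DK) = 90.00° ✓; |DK| = 22.40 ✓; |NK| = 65.92 ✓.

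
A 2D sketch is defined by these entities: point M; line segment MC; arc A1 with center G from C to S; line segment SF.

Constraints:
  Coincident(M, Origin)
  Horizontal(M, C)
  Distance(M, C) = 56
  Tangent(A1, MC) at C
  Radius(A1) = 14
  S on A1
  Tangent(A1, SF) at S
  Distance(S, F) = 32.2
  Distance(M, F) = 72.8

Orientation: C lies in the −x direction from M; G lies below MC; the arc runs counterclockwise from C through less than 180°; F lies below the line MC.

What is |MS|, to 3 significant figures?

71.4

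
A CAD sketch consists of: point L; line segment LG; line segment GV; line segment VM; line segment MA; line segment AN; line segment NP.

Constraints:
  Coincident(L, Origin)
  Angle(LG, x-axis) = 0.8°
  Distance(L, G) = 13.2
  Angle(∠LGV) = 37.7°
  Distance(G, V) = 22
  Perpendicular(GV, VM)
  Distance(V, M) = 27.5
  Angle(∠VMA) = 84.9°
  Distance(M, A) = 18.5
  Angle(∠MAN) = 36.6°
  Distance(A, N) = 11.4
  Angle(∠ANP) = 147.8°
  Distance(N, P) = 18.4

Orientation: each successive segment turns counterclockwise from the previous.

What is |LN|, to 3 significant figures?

12.2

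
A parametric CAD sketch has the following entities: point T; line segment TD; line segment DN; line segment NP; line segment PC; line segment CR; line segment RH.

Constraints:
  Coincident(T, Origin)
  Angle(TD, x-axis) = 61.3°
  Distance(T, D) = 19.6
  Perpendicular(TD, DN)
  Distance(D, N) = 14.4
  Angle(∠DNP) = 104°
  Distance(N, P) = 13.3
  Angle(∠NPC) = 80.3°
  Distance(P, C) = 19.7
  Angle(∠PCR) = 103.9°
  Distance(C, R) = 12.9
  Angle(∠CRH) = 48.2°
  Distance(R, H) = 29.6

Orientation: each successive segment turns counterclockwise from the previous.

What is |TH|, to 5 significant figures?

21.806

T is at the origin; TD runs at 61.3° with length 19.6, so D = (9.4124, 17.192). TD is perpendicular to DN, so DN runs at 151.30°; with |DN| = 14.4, N = (-3.2185, 24.107). ∠DNP = 104.0° gives NP at -132.70° from the x-axis; with |NP| = 13.3, P = (-12.238, 14.333). ∠NPC = 80.3° gives PC at -33.000° from the x-axis; with |PC| = 19.7, C = (4.2838, 3.6035). ∠PCR = 103.9° gives CR at 43.100° from the x-axis; with |CR| = 12.9, R = (13.703, 12.418). ∠CRH = 48.2° gives RH at 174.90° from the x-axis; with |RH| = 29.6, H = (-15.780, 15.049). Then |TH| = |H − T| = 21.806.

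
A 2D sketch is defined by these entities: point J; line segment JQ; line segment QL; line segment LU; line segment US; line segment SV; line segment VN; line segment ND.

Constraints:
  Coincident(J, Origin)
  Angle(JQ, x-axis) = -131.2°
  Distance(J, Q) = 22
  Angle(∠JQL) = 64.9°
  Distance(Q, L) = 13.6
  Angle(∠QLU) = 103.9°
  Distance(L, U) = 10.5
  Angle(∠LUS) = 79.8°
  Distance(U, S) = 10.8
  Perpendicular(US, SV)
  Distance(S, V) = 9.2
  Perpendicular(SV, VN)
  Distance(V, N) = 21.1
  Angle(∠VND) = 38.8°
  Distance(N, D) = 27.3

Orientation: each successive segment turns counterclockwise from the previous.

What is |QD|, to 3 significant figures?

19.6

J is at the origin; JQ runs at -131.2° with length 22.0, so Q = (-14.5, -16.6). ∠JQL = 64.9° gives QL at -16.1° from the x-axis; with |QL| = 13.6, L = (-1.42, -20.3). ∠QLU = 103.9° gives LU at 60.0° from the x-axis; with |LU| = 10.5, U = (3.83, -11.2). ∠LUS = 79.8° gives US at 160° from the x-axis; with |US| = 10.8, S = (-6.34, -7.57). US is perpendicular to SV, so SV runs at -110°; with |SV| = 9.2, V = (-9.45, -16.2). SV ⟂ VN, so VN runs at -19.8°; with |VN| = 21.1, N = (10.4, -23.4). ∠VND = 38.8° gives ND at 121° from the x-axis; with |ND| = 27.3, D = (-3.82, -0.0745). Then |QD| = |D − Q| = 19.6.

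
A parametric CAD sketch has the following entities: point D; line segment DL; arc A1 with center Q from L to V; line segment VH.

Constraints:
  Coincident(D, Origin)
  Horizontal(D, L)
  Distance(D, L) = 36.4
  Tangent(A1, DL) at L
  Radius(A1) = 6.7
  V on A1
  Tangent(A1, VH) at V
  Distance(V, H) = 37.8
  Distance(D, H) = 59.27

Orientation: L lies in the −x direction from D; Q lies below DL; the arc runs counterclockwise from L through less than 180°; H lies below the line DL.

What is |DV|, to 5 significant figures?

43.700

D is at the origin; DL is horizontal with |DL| = 36.4 and L on the −x side, so L = (-36.400, 0.0000). Tangency of A1 to DL means the radius QL is perpendicular to DL, so Q = L + (0, -6.7) = (-36.400, -6.7000). Since QV ⟂ VH (tangency), |QH| = √(6.7² + 37.8²) = 38.389 regardless of where V sits on A1. So H lies on both circle(D, 59.27) and circle(Q, 38.389); the below-DL intersection is H = (-38.539, -45.030). V is the foot of the tangent from H: V = (-43.052, -7.4999).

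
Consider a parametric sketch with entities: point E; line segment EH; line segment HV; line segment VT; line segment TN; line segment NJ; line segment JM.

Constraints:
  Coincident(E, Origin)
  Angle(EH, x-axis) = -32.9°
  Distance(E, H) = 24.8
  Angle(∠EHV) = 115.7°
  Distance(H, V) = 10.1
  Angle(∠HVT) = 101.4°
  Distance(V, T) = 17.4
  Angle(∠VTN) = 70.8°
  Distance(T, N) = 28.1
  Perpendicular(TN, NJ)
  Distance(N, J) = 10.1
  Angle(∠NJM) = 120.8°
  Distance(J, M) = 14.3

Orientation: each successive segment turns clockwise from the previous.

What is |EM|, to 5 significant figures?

27.032

E is at the origin; EH runs at -32.9° with length 24.8, so H = (20.823, -13.471). ∠EHV = 115.7° gives HV at -97.200° from the x-axis; with |HV| = 10.1, V = (19.557, -23.491). ∠HVT = 101.4° gives VT at -175.80° from the x-axis; with |VT| = 17.4, T = (2.2034, -24.765). ∠VTN = 70.8° gives TN at 75.000° from the x-axis; with |TN| = 28.1, N = (9.4763, 2.3771). The perpendicularity gives NJ at right angles to TN, so NJ runs at -15.000°; with |NJ| = 10.1, J = (19.232, -0.23699). ∠NJM = 120.8° gives JM at -74.200° from the x-axis; with |JM| = 14.3, M = (23.126, -13.997). Then |EM| = |M − E| = 27.032.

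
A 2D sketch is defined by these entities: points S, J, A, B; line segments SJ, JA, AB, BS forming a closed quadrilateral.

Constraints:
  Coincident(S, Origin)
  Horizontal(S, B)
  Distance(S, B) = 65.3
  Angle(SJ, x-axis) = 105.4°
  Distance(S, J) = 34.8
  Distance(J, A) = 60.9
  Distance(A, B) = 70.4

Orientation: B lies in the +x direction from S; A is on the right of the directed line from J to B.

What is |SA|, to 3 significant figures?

26.6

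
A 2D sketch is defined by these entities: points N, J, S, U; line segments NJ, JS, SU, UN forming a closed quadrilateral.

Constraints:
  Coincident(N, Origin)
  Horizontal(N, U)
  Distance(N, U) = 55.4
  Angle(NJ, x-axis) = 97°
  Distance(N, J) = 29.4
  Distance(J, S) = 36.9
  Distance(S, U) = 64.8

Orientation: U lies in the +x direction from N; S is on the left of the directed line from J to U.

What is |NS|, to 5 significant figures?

59.872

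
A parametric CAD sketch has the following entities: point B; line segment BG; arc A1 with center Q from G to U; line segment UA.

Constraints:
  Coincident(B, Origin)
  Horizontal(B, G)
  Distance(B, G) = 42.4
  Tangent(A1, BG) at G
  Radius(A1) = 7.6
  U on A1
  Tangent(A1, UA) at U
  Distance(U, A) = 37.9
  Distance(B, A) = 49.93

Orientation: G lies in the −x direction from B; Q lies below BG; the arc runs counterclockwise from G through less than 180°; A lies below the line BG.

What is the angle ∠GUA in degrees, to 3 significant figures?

117°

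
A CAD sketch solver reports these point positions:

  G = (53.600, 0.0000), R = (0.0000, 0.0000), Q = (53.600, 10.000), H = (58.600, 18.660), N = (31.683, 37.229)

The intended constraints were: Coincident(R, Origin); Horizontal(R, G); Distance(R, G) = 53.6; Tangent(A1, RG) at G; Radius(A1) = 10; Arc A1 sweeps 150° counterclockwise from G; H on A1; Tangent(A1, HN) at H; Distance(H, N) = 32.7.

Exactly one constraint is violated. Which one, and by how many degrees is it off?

Tangent(A1, HN) at H — off by 4.60°.

R = (0.00, 0.00) ✓; R.y = 0.00, G.y = 0.00 ✓; |RG| = 53.60 ✓; ∠(QG, GR) = 90.00° ✓; |QG| = 10.00 ✓; bearing(Q→H) − bearing(Q→G) = 150.0° ✓; |QH| = 10.00 ✓; ∠(QH, HN) = 94.60° ✗; |HN| = 32.70 ✓.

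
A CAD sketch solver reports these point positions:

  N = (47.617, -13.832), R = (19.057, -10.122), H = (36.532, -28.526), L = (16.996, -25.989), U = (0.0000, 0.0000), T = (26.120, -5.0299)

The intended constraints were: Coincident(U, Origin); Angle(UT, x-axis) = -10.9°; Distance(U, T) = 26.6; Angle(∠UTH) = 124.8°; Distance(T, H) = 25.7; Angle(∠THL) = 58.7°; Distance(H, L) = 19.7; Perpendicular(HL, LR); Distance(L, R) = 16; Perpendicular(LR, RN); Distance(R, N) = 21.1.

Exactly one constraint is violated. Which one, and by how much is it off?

Distance(R, N) = 21.1 — off by 7.70.

U = (0.00, 0.00) ✓; UT at -10.90° ✓; |UT| = 26.60 ✓; ∠UTH = 124.8° ✓; |TH| = 25.70 ✓; ∠THL = 58.70° ✓; |HL| = 19.70 ✓; ∠(HL, LR) = 90.00° ✓; |LR| = 16.00 ✓; ∠(LR, RN) = 90.00° ✓; |RN| = 28.80 ✗.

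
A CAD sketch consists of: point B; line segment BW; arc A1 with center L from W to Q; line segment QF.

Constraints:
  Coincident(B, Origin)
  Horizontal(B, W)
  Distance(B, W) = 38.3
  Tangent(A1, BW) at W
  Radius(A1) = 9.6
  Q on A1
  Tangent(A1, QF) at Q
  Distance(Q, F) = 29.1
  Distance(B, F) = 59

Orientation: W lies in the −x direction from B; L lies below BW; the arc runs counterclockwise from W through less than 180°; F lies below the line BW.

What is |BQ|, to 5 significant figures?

49.046

B is at the origin; B and W share the same y with |BW| = 38.3 and W on the −x side, so W = (-38.300, 0.0000). The tangent condition forces LW to be normal to BW, so L = W + (0, -9.6) = (-38.300, -9.6000). Since LQ ⟂ QF (tangency), |LF| = √(9.6² + 29.1²) = 30.643 regardless of where Q sits on A1. So F lies on both circle(B, 59.0) and circle(L, 30.643); the below-BW intersection is F = (-43.566, -39.787). Q is the foot of the tangent from F: Q = (-47.798, -10.996).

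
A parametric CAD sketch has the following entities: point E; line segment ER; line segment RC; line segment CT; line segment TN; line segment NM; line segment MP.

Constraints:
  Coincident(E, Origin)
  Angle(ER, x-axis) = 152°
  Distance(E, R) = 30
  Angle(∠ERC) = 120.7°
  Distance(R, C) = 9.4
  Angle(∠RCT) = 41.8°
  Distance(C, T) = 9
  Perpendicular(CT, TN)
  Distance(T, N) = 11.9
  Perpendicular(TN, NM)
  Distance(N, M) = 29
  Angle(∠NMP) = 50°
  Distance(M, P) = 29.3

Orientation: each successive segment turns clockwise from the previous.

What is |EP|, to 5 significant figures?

37.601

TN ⟂ NM, so NM runs at 134.50°; with |NM| = 29.0, M = (-49.437, 29.398). ∠NMP = 50.0° gives MP at 4.5000° from the x-axis; with |MP| = 29.3, P = (-20.227, 31.697). Then |EP| = |P − E| = 37.601.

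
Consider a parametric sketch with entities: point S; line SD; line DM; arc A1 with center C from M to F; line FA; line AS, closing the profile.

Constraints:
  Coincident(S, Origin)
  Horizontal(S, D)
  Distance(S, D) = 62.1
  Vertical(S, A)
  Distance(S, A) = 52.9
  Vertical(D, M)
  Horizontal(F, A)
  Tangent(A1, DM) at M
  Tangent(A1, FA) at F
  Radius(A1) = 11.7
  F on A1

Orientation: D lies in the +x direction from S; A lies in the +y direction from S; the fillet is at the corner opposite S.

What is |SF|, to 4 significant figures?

73.07

S is at the origin; SD is horizontal with |SD| = 62.1 and D on the +x side, so D = (62.10, 0.000). SA is vertical with |SA| = 52.9 and A on the +y side, so A = (0.000, 52.90). The virtual corner opposite S is at (62.10, 52.90). Since A1 is tangent to DM there, CM ⟂ DM and A1 meets FA tangentially, so CF is at right angles to FA, with radius 11.7, so the center C sits 11.7 in from both sides at C = (50.40, 41.20). That places the tangent points at M = (62.10, 41.20) on DM and F = (50.40, 52.90) on FA. Then |SF| = |F − S| = 73.07.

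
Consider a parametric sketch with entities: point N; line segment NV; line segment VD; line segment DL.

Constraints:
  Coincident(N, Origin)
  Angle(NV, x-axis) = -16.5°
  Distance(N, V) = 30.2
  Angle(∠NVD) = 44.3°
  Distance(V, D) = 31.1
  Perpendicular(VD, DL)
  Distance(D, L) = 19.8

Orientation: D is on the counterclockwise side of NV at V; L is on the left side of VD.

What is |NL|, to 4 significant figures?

9.574

∠NVD = 44.3°, so VD runs at -16.5° + (180° − 44.3°) = 119.2° from the x-axis; with |VD| = 31.1, D = V + 31.1·(cos 119.2°, sin 119.2°) = (13.78, 18.57). The perpendicularity gives DL at right angles to VD; with |DL| = 19.8 on the left of VD, L = D + 19.8·(-0.8729, -0.4879) = (-3.500, 8.911). Then |NL| = |L − N| = 9.574.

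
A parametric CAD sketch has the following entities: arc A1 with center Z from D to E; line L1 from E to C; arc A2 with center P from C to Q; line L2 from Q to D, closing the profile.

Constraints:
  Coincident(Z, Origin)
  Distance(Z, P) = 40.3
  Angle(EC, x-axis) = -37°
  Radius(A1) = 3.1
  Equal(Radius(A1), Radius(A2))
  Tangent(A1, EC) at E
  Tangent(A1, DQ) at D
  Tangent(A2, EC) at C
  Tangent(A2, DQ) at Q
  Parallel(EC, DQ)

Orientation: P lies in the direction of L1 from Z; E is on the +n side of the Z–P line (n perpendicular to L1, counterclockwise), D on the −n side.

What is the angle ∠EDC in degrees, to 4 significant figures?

81.25°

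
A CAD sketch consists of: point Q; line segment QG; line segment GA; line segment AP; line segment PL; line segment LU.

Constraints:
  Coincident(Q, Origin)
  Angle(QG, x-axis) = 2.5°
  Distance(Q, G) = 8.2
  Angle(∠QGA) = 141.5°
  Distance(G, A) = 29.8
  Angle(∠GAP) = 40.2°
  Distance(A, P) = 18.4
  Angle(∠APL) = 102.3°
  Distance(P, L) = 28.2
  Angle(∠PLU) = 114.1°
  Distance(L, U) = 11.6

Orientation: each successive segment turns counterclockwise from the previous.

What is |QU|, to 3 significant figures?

21.8

∠APL = 102.3° gives PL at -101° from the x-axis; with |PL| = 28.2, L = (6.66, -7.98). ∠PLU = 114.1° gives LU at -35.6° from the x-axis; with |LU| = 11.6, U = (16.1, -14.7). Then |QU| = |U − Q| = 21.8.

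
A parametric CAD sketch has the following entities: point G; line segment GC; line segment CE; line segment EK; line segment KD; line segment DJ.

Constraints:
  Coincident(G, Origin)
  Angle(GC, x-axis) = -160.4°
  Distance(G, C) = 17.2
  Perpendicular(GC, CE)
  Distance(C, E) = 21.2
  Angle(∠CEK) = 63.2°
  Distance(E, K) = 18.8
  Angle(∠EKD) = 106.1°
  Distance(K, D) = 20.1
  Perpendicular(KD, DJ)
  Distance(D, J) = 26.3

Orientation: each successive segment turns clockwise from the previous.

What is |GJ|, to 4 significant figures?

30.07

G is at the origin; GC runs at -160.4° with length 17.2, so C = (-16.20, -5.770). GC ⟂ CE, so CE runs at 109.6°; with |CE| = 21.2, E = (-23.31, 14.20). ∠CEK = 63.2° gives EK at -7.200° from the x-axis; with |EK| = 18.8, K = (-4.663, 11.85). ∠EKD = 106.1° gives KD at -81.10° from the x-axis; with |KD| = 20.1, D = (-1.554, -8.012). KD ⟂ DJ, so DJ runs at -171.1°; with |DJ| = 26.3, J = (-27.54, -12.08). Then |GJ| = |J − G| = 30.07.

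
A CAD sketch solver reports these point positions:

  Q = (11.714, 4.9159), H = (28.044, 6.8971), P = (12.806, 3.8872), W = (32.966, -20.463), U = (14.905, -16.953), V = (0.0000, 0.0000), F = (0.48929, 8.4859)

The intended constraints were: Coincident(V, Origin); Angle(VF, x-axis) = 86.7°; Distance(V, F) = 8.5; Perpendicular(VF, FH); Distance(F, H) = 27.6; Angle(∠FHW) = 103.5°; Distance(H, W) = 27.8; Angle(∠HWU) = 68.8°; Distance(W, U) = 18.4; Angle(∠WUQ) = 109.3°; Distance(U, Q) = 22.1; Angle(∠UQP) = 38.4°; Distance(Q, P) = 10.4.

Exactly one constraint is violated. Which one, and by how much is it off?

Distance(Q, P) = 10.4 — off by 8.90.

V = (0.00, 0.00) ✓; VF at 86.70° ✓; |VF| = 8.500 ✓; ∠(VF, FH) = 90.00° ✓; |FH| = 27.60 ✓; ∠FHW = 103.5° ✓; |HW| = 27.80 ✓; ∠HWU = 68.80° ✓; |WU| = 18.40 ✓; ∠WUQ = 109.3° ✓; |UQ| = 22.10 ✓; ∠UQP = 38.41° ✓; |QP| = 1.500 ✗.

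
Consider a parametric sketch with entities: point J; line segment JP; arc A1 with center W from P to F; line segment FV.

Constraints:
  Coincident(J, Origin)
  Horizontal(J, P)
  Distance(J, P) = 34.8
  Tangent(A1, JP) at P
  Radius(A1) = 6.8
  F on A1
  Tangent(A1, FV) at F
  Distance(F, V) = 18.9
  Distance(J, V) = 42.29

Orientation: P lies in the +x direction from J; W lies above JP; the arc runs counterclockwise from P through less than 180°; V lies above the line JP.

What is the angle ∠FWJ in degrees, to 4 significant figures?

165.4°

Checks: |WF| = 6.800 ✓; ∠(WF, FV) = 90.00° ✓; |FV| = 18.90 ✓; |JV| = 42.29 ✓.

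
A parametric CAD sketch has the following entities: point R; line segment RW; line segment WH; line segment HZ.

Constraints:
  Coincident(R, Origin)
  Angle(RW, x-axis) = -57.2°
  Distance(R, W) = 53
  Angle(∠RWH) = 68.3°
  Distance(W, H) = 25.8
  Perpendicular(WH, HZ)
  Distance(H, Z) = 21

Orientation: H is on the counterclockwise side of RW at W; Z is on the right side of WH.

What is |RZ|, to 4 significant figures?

70.52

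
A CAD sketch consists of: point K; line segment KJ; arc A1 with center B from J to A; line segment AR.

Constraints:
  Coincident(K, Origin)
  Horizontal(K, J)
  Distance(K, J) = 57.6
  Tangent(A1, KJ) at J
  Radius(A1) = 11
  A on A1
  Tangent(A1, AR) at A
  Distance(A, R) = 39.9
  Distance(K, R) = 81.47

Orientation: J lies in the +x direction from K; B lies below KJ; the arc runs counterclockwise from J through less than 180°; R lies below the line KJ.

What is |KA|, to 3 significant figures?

49.8

Checks: ∠(BJ, JK) = 90.00° ✓; |BJ| = 11.00 ✓; |BA| = 11.00 ✓; ∠(BA, AR) = 90.00° ✓; |AR| = 39.90 ✓; |KR| = 81.47 ✓.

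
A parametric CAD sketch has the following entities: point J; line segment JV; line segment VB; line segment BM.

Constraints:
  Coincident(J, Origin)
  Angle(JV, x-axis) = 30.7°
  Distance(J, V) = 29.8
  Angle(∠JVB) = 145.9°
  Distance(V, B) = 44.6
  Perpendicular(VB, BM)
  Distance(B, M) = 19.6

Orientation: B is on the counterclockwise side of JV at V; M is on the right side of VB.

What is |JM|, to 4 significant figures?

78.21

∠JVB = 145.9°, so VB runs at 30.7° + (180° − 145.9°) = 64.80° from the x-axis; with |VB| = 44.6, B = V + 44.6·(cos 64.80°, sin 64.80°) = (44.61, 55.57). VB is perpendicular to BM; with |BM| = 19.6 on the right of VB, M = B + 19.6·(0.9048, -0.4258) = (62.35, 47.22). Then |JM| = |M − J| = 78.21.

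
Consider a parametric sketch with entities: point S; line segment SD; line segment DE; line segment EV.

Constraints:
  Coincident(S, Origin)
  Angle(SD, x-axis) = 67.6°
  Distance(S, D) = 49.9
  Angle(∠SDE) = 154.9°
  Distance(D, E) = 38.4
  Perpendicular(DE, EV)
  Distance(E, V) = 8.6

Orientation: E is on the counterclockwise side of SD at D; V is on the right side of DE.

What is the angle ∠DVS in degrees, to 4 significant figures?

6.978°

S is at the origin; SD runs at 67.6° with length 49.9, so D = 49.9·(cos 67.6°, sin 67.6°) = (19.02, 46.13). ∠SDE = 154.9°, so DE runs at 67.6° + (180° − 154.9°) = 92.70° from the x-axis; with |DE| = 38.4, E = D + 38.4·(cos 92.70°, sin 92.70°) = (17.21, 84.49). DE is perpendicular to EV; with |EV| = 8.6 on the right of DE, V = E + 8.6·(0.9989, 0.04711) = (25.80, 84.90). Then cos ∠DVS = VD·VS / (|VD||VS|), giving 6.978°.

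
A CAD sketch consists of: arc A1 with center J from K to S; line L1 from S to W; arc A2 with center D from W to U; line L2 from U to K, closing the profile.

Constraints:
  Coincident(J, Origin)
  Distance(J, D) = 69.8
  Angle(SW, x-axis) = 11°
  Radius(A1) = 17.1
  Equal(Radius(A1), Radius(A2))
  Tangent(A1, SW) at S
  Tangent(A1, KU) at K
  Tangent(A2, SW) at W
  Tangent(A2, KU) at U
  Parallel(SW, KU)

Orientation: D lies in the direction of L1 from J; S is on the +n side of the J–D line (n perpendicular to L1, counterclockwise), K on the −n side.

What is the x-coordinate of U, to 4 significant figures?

71.78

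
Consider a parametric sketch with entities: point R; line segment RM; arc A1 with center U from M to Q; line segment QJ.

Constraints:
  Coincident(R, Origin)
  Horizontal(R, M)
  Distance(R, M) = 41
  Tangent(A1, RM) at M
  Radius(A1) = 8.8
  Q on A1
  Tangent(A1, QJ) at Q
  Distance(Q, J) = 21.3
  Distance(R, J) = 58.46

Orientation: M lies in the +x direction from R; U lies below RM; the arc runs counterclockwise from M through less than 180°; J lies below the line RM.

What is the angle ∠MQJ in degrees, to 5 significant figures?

111.98°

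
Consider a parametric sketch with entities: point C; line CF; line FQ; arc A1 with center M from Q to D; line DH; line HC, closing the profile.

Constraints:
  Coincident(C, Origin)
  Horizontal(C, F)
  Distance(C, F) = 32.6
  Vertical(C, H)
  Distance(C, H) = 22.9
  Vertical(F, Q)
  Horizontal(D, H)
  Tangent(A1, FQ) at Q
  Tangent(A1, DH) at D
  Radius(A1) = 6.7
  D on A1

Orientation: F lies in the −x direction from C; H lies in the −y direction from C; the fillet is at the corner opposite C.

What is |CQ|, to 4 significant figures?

36.40

C is at the origin; CF is horizontal with |CF| = 32.6 and F on the −x side, so F = (-32.60, 0.000). C and H share the same x with |CH| = 22.9 and H on the −y side, so H = (0.000, -22.90). The virtual corner opposite C is at (-32.60, -22.90). Tangency of A1 to FQ means the radius MQ is perpendicular to FQ and tangency of A1 to DH means the radius MD is perpendicular to DH, with radius 6.7, so the center M sits 6.7 in from both sides at M = (-25.90, -16.20). That places the tangent points at Q = (-32.60, -16.20) on FQ and D = (-25.90, -22.90) on DH. Then |CQ| = |Q − C| = 36.40.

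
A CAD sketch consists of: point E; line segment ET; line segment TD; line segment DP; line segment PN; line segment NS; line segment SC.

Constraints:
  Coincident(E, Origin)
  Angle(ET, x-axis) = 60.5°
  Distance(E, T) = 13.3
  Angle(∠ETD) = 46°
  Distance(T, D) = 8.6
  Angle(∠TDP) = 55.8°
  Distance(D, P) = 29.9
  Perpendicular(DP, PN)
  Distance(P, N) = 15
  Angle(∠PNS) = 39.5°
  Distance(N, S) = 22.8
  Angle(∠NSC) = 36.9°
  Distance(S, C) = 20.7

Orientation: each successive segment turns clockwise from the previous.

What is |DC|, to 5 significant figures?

35.590

E is at the origin; ET runs at 60.5° with length 13.3, so T = (6.5492, 11.576). ∠ETD = 46.0° gives TD at -73.500° from the x-axis; with |TD| = 8.6, D = (8.9918, 3.3299). ∠TDP = 55.8° gives DP at 162.30° from the x-axis; with |DP| = 29.9, P = (-19.493, 12.420). The perpendicularity gives PN at right angles to DP, so PN runs at 72.300°; with |PN| = 15.0, N = (-14.932, 26.710). ∠PNS = 39.5° gives NS at -68.200° from the x-axis; with |NS| = 22.8, S = (-6.4651, 5.5409). ∠NSC = 36.9° gives SC at 148.70° from the x-axis; with |SC| = 20.7, C = (-24.152, 16.295). Then |DC| = |C − D| = 35.590.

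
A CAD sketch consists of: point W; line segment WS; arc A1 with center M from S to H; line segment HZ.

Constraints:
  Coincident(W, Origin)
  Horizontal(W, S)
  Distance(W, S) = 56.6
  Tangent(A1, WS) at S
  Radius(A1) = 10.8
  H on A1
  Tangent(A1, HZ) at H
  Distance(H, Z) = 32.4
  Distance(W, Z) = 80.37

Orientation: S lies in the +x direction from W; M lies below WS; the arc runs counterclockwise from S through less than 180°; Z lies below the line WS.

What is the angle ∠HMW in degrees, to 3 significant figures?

48.5°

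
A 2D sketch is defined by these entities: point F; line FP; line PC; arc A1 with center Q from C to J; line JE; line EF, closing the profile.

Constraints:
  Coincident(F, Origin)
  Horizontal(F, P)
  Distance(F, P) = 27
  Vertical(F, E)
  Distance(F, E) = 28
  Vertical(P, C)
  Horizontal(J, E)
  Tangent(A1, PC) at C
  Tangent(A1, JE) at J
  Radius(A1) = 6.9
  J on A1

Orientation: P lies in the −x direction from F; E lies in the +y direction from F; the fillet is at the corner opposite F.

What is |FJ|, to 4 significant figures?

34.47

The virtual corner opposite F is at (-27.00, 28.00). The tangent condition forces QC to be normal to PC and tangency of A1 to JE means the radius QJ is perpendicular to JE, with radius 6.9, so the center Q sits 6.9 in from both sides at Q = (-20.10, 21.10). That places the tangent points at C = (-27.00, 21.10) on PC and J = (-20.10, 28.00) on JE. Then |FJ| = |J − F| = 34.47.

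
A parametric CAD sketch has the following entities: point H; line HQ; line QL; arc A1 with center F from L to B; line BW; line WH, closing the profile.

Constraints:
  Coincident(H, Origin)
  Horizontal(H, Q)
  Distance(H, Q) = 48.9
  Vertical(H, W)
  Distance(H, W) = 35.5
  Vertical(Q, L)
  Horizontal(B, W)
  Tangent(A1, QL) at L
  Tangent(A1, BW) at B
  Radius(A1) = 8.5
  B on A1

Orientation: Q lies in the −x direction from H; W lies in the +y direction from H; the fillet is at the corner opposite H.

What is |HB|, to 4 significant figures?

53.78

The virtual corner opposite H is at (-48.90, 35.50). A1 meets QL tangentially, so FL is at right angles to QL and A1 meets BW tangentially, so FB is at right angles to BW, with radius 8.5, so the center F sits 8.5 in from both sides at F = (-40.40, 27.00). That places the tangent points at L = (-48.90, 27.00) on QL and B = (-40.40, 35.50) on BW. Then |HB| = |B − H| = 53.78.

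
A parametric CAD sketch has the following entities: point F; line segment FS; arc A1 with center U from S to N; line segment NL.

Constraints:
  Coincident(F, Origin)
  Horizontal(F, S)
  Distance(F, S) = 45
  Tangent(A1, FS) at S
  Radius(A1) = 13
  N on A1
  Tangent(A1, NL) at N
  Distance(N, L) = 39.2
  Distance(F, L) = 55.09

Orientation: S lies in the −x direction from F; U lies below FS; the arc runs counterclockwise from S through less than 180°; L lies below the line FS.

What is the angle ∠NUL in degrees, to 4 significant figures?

71.65°

Checks: |UN| = 13.00 ✓; ∠(UN, NL) = 90.00° ✓; |NL| = 39.20 ✓; |FL| = 55.09 ✓.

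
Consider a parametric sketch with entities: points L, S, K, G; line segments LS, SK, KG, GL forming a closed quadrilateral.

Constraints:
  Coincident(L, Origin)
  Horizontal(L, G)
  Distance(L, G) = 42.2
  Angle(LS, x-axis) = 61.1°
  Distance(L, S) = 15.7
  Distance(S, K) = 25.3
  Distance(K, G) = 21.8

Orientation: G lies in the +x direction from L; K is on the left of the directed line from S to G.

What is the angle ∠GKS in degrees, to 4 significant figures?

104.3°

L is at the origin; LG is horizontal with |LG| = 42.2 and G in +x, so G = (42.2, 0). LS runs at 61.1° with |LS| = 15.7, so S = (7.588, 13.74). K is determined by |SK| = 25.3 and |KG| = 21.8 together: it lies at the intersection of circle(S, 25.3) and circle(G, 21.8). With |SG| = 37.24, the foot of the radical line on SG is 20.83 from S and the perpendicular offset is √(25.3² − 20.83²) = 14.35. Taking the left-of-SG solution: K = (32.25, 19.40).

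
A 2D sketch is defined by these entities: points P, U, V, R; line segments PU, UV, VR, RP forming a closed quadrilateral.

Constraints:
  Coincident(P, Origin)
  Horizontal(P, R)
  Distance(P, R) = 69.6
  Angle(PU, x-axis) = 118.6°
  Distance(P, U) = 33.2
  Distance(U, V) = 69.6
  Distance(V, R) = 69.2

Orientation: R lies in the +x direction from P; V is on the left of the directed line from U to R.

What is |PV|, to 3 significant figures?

78.0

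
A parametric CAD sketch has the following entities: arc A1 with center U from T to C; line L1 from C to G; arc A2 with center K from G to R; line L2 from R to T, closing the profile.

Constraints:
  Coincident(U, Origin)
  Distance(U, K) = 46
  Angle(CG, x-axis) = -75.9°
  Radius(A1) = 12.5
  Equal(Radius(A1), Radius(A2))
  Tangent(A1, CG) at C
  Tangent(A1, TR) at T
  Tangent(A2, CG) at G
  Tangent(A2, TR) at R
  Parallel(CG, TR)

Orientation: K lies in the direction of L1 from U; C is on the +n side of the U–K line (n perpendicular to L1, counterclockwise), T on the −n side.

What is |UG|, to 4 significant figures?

47.67

Tangency of A1 to both parallel lines with radius 12.5 puts C and T at U ± 12.5·n: C = (12.12, 3.045), T = (-12.12, -3.045). Equal radii place G and R the same way about K: G = K + 12.5·n = (23.33, -41.57), R = K − 12.5·n = (-0.9171, -47.66). Then |UG| = |G − U| = 47.67.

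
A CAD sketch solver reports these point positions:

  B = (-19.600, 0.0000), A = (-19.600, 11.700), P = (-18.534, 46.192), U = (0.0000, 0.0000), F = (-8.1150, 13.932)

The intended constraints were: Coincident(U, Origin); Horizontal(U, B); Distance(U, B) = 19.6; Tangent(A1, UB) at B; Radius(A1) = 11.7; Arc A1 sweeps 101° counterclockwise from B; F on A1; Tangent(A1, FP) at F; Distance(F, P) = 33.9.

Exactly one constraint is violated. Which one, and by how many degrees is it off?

Tangent(A1, FP) at F — off by 6.90°.

U = (0.00, 0.00) ✓; U.y = 0.00, B.y = 0.00 ✓; |UB| = 19.60 ✓; ∠(AB, BU) = 90.00° ✓; |AB| = 11.70 ✓; bearing(A→F) − bearing(A→B) = 101.0° ✓; |AF| = 11.70 ✓; ∠(AF, FP) = 83.10° ✗; |FP| = 33.90 ✓.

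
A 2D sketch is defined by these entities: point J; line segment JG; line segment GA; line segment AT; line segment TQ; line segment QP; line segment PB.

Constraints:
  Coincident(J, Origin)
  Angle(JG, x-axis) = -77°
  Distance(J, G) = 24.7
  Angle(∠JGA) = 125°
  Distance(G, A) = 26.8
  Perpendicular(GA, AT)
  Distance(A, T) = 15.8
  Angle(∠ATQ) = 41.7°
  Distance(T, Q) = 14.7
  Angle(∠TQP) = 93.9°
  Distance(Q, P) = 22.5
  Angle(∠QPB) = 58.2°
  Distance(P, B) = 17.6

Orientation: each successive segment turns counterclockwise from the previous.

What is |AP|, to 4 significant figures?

12.73

J is at the origin; JG runs at -77.0° with length 24.7, so G = (5.556, -24.07). ∠JGA = 125.0° gives GA at -22.00° from the x-axis; with |GA| = 26.8, A = (30.40, -34.11). The perpendicularity gives AT at right angles to GA, so AT runs at 68.00°; with |AT| = 15.8, T = (36.32, -19.46). ∠ATQ = 41.7° gives TQ at -153.7° from the x-axis; with |TQ| = 14.7, Q = (23.15, -25.97). ∠TQP = 93.9° gives QP at -67.60° from the x-axis; with |QP| = 22.5, P = (31.72, -46.77). Then |AP| = |P − A| = 12.73.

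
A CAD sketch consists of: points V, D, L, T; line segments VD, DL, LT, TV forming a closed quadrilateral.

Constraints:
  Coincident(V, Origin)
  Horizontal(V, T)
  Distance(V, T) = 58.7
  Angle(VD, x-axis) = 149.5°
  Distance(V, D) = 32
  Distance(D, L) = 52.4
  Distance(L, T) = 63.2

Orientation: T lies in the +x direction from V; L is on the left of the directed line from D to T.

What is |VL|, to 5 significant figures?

48.641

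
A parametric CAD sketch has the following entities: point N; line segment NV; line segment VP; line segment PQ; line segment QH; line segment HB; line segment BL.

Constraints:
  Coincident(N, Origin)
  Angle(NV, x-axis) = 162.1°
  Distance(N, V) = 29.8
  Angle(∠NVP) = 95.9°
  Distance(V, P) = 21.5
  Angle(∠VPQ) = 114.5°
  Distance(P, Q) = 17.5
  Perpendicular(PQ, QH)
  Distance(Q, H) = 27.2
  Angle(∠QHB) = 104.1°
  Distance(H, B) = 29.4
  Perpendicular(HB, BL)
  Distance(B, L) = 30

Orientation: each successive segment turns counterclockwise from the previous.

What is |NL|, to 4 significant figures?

45.78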